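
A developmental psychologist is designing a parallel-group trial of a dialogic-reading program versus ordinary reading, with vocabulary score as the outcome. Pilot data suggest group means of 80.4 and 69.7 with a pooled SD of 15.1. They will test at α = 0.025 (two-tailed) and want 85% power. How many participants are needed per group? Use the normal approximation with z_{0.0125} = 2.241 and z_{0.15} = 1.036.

Cohen's d = |M₁ − M₂| / SD_pooled = |80.4 − 69.7| / 15.1 = 10.7 / 15.1 = 0.709.
For two independent groups with equal n: n = 2·((z_{α/2} + z_β) / d)².
z_{α/2} + z_β = 2.241 + 1.036 = 3.277.
n = 2 × (3.277 / 0.709)² = 2 × 4.622² = 2 × 21.36 = 42.7.
Round up to the next whole participant.

n = 43 per group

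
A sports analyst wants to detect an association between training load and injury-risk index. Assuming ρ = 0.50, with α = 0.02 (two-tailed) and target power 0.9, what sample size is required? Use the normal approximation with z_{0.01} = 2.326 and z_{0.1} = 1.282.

n = 47

Fisher's z: C = ½·ln((1+r)/(1−r)) = ½·ln(3.0000) = 0.5493.
n = ((z_{α/2} + z_β)/C)² + 3.
(2.326 + 1.282) / 0.5493 = 3.608 / 0.5493 = 6.568.
n = 6.568² + 3 = 43.14 + 3 = 46.1.
Round up.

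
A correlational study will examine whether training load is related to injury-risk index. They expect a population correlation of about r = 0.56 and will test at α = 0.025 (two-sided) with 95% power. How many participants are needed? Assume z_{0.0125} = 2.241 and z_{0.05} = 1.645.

n = 41

Fisher's z: C = ½·ln((1+r)/(1−r)) = ½·ln(3.5455) = 0.6328.
n = ((z_{α/2} + z_β)/C)² + 3.
(2.241 + 1.645) / 0.6328 = 3.886 / 0.6328 = 6.141.
n = 6.141² + 3 = 37.71 + 3 = 40.7.
Round up.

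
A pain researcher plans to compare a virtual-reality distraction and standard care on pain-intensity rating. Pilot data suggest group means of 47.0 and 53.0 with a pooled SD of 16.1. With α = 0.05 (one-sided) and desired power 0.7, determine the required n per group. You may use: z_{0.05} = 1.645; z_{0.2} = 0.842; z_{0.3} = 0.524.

Cohen's d = |M₁ − M₂| / SD_pooled = |47.0 − 53.0| / 16.1 = 6.0 / 16.1 = 0.373.
For two independent groups with equal n: n = 2·((z_{α} + z_β) / d)².
z_{α} + z_β = 1.645 + 0.524 = 2.169.
n = 2 × (2.169 / 0.373)² = 2 × 5.815² = 2 × 33.81 = 67.6.
Round up to the next whole participant.

n = 68 per group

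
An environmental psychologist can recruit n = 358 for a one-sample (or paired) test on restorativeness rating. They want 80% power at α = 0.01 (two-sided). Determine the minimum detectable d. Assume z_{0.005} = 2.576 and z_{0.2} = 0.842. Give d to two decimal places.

d_min ≈ 0.18

For a single sample (or paired design) of n = 358: d_min = (z_{α/2} + z_β)/√n.
z-sum = 2.576 + 0.842 = 3.418.
d_min = 3.418 / √358 = 3.418 / 18.921 = 0.181.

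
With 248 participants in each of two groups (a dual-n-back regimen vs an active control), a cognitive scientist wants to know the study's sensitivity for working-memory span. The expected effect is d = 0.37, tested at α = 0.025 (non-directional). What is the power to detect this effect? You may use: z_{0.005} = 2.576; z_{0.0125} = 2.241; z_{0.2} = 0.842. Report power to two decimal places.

power ≈ 0.97

For two equal groups, power = Φ(d·√(n/2) − z_{α/2}).
d·√(n/2) = 0.37 × √(248/2) = 0.37 × 11.136 = 4.120.
z_β = 4.120 − 2.241 = 1.879.
Power = Φ(1.879) = 0.970.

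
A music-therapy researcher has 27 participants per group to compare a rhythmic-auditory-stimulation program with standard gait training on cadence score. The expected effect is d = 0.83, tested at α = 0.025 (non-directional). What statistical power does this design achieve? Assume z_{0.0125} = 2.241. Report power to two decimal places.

power ≈ 0.79

For two equal groups, power = Φ(d·√(n/2) − z_{α/2}).
d·√(n/2) = 0.83 × √(27/2) = 0.83 × 3.674 = 3.050.
z_β = 3.050 − 2.241 = 0.809.
Power = Φ(0.809) = 0.791.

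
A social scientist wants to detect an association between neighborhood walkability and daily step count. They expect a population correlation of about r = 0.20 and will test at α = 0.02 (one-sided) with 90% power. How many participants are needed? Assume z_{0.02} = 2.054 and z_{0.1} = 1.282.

n = 274

Fisher's z: C = ½·ln((1+r)/(1−r)) = ½·ln(1.5000) = 0.2027.
n = ((z_{α} + z_β)/C)² + 3.
(2.054 + 1.282) / 0.2027 = 3.336 / 0.2027 = 16.458.
n = 16.458² + 3 = 270.86 + 3 = 273.9.
Round up.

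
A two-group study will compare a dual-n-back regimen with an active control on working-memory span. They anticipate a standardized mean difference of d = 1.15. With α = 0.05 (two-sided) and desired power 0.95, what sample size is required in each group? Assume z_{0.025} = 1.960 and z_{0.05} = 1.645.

n = 20 per group

For two independent groups with equal n: n = 2·((z_{α/2} + z_β) / d)².
z_{α/2} + z_β = 1.960 + 1.645 = 3.605.
n = 2 × (3.605 / 1.15)² = 2 × 3.135² = 2 × 9.83 = 19.7.
Round up to the next whole participant.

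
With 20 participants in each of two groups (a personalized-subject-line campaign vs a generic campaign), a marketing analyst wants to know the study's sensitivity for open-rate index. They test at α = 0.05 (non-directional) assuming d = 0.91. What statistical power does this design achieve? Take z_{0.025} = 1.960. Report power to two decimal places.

power ≈ 0.82

For two equal groups, power = Φ(d·√(n/2) − z_{α/2}).
d·√(n/2) = 0.91 × √(20/2) = 0.91 × 3.162 = 2.878.
z_β = 2.878 − 1.960 = 0.918.
Power = Φ(0.918) = 0.821.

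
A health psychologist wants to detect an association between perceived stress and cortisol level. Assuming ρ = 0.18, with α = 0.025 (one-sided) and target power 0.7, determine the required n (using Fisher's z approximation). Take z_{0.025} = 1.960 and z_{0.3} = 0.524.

n = 190

Fisher's z: C = ½·ln((1+r)/(1−r)) = ½·ln(1.4390) = 0.1820.
n = ((z_{α} + z_β)/C)² + 3.
(1.960 + 0.524) / 0.1820 = 2.484 / 0.1820 = 13.648.
n = 13.648² + 3 = 186.28 + 3 = 189.3.
Round up.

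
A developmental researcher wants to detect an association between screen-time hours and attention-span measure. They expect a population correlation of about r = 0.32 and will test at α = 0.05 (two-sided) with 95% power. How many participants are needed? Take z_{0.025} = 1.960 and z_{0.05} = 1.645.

n = 122

Fisher's z: C = ½·ln((1+r)/(1−r)) = ½·ln(1.9412) = 0.3316.
n = ((z_{α/2} + z_β)/C)² + 3.
(1.960 + 1.645) / 0.3316 = 3.605 / 0.3316 = 10.872.
n = 10.872² + 3 = 118.19 + 3 = 121.2.
Round up.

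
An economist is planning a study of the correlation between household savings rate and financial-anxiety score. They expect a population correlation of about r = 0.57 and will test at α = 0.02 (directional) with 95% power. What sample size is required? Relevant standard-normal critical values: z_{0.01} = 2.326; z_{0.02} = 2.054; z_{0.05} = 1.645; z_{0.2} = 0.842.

Fisher's z: C = ½·ln((1+r)/(1−r)) = ½·ln(3.6512) = 0.6475.
n = ((z_{α} + z_β)/C)² + 3.
(2.054 + 1.645) / 0.6475 = 3.699 / 0.6475 = 5.713.
n = 5.713² + 3 = 32.64 + 3 = 35.6.
Round up.

n = 36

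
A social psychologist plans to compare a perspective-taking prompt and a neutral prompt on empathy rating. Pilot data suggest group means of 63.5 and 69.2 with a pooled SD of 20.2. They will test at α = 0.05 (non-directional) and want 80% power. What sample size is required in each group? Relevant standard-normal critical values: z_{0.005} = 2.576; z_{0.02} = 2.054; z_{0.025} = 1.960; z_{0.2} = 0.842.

n = 198 per group

Cohen's d = |M₁ − M₂| / SD_pooled = |63.5 − 69.2| / 20.2 = 5.7 / 20.2 = 0.282.
For two independent groups with equal n: n = 2·((z_{α/2} + z_β) / d)².
z_{α/2} + z_β = 1.960 + 0.842 = 2.802.
n = 2 × (2.802 / 0.282)² = 2 × 9.936² = 2 × 98.73 = 197.5.
Round up to the next whole participant.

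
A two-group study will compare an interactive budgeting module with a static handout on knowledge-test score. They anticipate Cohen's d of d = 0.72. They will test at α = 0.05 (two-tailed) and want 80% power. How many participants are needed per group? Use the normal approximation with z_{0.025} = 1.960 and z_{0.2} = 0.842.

n = 31 per group

For two independent groups with equal n: n = 2·((z_{α/2} + z_β) / d)².
z_{α/2} + z_β = 1.960 + 0.842 = 2.802.
n = 2 × (2.802 / 0.72)² = 2 × 3.892² = 2 × 15.15 = 30.3.
Round up to the next whole participant.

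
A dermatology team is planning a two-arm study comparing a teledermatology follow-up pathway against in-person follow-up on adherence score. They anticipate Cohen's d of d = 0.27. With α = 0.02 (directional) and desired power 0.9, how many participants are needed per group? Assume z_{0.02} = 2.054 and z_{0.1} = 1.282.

n = 306 per group

For two independent groups with equal n: n = 2·((z_{α} + z_β) / d)².
z_{α} + z_β = 2.054 + 1.282 = 3.336.
n = 2 × (3.336 / 0.27)² = 2 × 12.356² = 2 × 152.66 = 305.3.
Round up to the next whole participant.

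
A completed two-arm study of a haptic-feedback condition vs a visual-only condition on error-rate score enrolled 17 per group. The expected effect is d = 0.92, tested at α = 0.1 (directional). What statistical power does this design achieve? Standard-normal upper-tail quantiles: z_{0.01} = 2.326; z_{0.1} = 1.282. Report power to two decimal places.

For two equal groups, power = Φ(d·√(n/2) − z_{α}).
d·√(n/2) = 0.92 × √(17/2) = 0.92 × 2.915 = 2.682.
z_β = 2.682 − 1.282 = 1.400.
Power = Φ(1.400) = 0.919.

power ≈ 0.92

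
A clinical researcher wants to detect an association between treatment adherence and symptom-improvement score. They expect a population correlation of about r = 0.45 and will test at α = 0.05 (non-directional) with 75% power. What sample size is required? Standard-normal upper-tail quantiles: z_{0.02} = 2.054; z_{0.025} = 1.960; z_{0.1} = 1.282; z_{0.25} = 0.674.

Fisher's z: C = ½·ln((1+r)/(1−r)) = ½·ln(2.6364) = 0.4847.
n = ((z_{α/2} + z_β)/C)² + 3.
(1.960 + 0.674) / 0.4847 = 2.634 / 0.4847 = 5.434.
n = 5.434² + 3 = 29.53 + 3 = 32.5.
Round up.

n = 33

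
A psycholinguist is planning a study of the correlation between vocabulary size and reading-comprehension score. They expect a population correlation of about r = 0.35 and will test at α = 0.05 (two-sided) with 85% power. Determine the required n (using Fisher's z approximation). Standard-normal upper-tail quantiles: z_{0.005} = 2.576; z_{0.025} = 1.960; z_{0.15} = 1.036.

n = 71

Fisher's z: C = ½·ln((1+r)/(1−r)) = ½·ln(2.0769) = 0.3654.
n = ((z_{α/2} + z_β)/C)² + 3.
(1.960 + 1.036) / 0.3654 = 2.996 / 0.3654 = 8.199.
n = 8.199² + 3 = 67.23 + 3 = 70.2.
Round up.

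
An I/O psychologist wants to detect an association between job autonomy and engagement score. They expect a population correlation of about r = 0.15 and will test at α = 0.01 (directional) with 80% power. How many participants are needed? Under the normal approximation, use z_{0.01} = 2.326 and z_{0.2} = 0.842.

n = 443

Fisher's z: C = ½·ln((1+r)/(1−r)) = ½·ln(1.3529) = 0.1511.
n = ((z_{α} + z_β)/C)² + 3.
(2.326 + 0.842) / 0.1511 = 3.168 / 0.1511 = 20.966.
n = 20.966² + 3 = 439.58 + 3 = 442.6.
Round up.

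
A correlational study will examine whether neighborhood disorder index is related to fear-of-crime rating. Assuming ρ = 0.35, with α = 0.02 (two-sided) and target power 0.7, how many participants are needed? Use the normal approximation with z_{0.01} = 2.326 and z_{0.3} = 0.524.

Fisher's z: C = ½·ln((1+r)/(1−r)) = ½·ln(2.0769) = 0.3654.
n = ((z_{α/2} + z_β)/C)² + 3.
(2.326 + 0.524) / 0.3654 = 2.850 / 0.3654 = 7.800.
n = 7.800² + 3 = 60.83 + 3 = 63.8.
Round up.

n = 64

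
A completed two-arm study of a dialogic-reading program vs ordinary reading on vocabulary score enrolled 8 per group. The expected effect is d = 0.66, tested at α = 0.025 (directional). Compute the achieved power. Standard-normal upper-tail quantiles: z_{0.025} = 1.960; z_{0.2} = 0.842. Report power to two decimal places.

For two equal groups, power = Φ(d·√(n/2) − z_{α}).
d·√(n/2) = 0.66 × √(8/2) = 0.66 × 2.000 = 1.320.
z_β = 1.320 − 1.960 = -0.640.
Power = Φ(-0.640) = 0.261.

power ≈ 0.26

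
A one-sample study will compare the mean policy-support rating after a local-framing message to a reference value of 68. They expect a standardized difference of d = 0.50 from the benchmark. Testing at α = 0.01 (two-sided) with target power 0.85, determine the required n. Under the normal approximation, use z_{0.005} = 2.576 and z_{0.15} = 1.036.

n = 53

For a one-sample test: n = ((z_{α/2} + z_β) / d)².
z_{α/2} + z_β = 2.576 + 1.036 = 3.612.
n = (3.612 / 0.50)² = 7.224² = 52.19.
Round up.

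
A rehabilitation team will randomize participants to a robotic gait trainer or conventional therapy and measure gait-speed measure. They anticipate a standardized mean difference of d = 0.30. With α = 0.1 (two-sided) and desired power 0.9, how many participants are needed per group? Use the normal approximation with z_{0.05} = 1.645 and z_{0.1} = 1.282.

For two independent groups with equal n: n = 2·((z_{α/2} + z_β) / d)².
z_{α/2} + z_β = 1.645 + 1.282 = 2.927.
n = 2 × (2.927 / 0.30)² = 2 × 9.757² = 2 × 95.19 = 190.4.
Round up to the next whole participant.

n = 191 per group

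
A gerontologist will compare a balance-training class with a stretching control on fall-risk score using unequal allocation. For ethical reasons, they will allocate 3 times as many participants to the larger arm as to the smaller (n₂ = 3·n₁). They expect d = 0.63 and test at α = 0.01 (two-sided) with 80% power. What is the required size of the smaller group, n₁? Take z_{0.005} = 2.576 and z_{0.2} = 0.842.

With allocation ratio k = n₂/n₁ = 3, Var(x̄₁−x̄₂) = σ²(1/n₁ + 1/(k·n₁)) = σ²·(k+1)/(k·n₁).
So n₁ = (1 + 1/k)·((z_{α/2} + z_β)/d)² = 1.333 × (3.418/0.63)².
n₁ = 1.333 × 29.43 = 39.2.
Round up: n₁ = 40, giving n₂ = 3 × 40 = 120.

n₁ = 40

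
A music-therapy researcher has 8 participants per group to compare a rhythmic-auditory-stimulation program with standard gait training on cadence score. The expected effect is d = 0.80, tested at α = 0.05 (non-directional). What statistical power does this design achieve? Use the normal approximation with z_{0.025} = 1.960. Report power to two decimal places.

power ≈ 0.36

For two equal groups, power = Φ(d·√(n/2) − z_{α/2}).
d·√(n/2) = 0.80 × √(8/2) = 0.80 × 2.000 = 1.600.
z_β = 1.600 − 1.960 = -0.360.
Power = Φ(-0.360) = 0.359.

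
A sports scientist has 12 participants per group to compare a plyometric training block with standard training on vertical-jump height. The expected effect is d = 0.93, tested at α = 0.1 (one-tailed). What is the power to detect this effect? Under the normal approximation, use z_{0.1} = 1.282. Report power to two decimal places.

For two equal groups, power = Φ(d·√(n/2) − z_{α}).
d·√(n/2) = 0.93 × √(12/2) = 0.93 × 2.449 = 2.278.
z_β = 2.278 − 1.282 = 0.996.
Power = Φ(0.996) = 0.840.

power ≈ 0.84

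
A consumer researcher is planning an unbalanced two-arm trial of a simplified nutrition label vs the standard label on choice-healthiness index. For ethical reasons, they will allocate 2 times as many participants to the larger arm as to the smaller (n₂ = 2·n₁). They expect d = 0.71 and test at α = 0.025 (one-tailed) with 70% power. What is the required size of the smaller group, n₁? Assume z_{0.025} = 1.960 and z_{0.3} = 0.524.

n₁ = 19

With allocation ratio k = n₂/n₁ = 2, Var(x̄₁−x̄₂) = σ²(1/n₁ + 1/(k·n₁)) = σ²·(k+1)/(k·n₁).
So n₁ = (1 + 1/k)·((z_{α} + z_β)/d)² = 1.500 × (2.484/0.71)².
n₁ = 1.500 × 12.24 = 18.4.
Round up: n₁ = 19, giving n₂ = 2 × 19 = 38.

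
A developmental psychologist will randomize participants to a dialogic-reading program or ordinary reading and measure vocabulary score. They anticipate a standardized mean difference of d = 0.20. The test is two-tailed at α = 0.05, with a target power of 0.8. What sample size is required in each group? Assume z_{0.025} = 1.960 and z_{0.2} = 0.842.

n = 393 per group

For two independent groups with equal n: n = 2·((z_{α/2} + z_β) / d)².
z_{α/2} + z_β = 1.960 + 0.842 = 2.802.
n = 2 × (2.802 / 0.20)² = 2 × 14.010² = 2 × 196.28 = 392.6.
Round up to the next whole participant.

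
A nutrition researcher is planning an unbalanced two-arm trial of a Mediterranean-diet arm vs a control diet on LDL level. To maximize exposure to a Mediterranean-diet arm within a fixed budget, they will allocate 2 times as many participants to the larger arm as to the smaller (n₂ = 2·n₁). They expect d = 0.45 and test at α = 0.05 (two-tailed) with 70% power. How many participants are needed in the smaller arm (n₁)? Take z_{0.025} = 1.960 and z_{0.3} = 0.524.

n₁ = 46

With allocation ratio k = n₂/n₁ = 2, Var(x̄₁−x̄₂) = σ²(1/n₁ + 1/(k·n₁)) = σ²·(k+1)/(k·n₁).
So n₁ = (1 + 1/k)·((z_{α/2} + z_β)/d)² = 1.500 × (2.484/0.45)².
n₁ = 1.500 × 30.47 = 45.7.
Round up: n₁ = 46, giving n₂ = 2 × 46 = 92.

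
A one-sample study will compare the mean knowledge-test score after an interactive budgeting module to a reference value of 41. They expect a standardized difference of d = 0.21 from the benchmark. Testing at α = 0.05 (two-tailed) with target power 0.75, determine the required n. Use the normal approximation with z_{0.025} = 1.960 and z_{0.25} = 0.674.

For a one-sample test: n = ((z_{α/2} + z_β) / d)².
z_{α/2} + z_β = 1.960 + 0.674 = 2.634.
n = (2.634 / 0.21)² = 12.543² = 157.32.
Round up.

n = 158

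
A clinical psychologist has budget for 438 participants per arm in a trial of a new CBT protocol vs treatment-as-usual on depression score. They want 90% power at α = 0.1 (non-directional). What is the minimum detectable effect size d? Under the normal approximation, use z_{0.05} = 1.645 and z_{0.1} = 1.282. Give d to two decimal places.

For two independent groups of n = 438 each: d_min = (z_{α/2} + z_β)·√(2/n).
z-sum = 1.645 + 1.282 = 2.927.
d_min = 2.927 × √(2/438) = 2.927 × 0.0676 = 0.198.

d_min ≈ 0.20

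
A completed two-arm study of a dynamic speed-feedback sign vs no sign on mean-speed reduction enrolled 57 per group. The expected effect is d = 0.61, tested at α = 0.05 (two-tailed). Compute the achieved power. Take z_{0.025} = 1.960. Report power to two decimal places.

power ≈ 0.90

For two equal groups, power = Φ(d·√(n/2) − z_{α/2}).
d·√(n/2) = 0.61 × √(57/2) = 0.61 × 5.339 = 3.257.
z_β = 3.257 − 1.960 = 1.297.
Power = Φ(1.297) = 0.903.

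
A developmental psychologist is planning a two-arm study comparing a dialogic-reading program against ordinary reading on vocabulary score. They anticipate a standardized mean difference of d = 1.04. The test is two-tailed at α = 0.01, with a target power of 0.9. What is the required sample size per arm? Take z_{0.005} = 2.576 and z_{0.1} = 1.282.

For two independent groups with equal n: n = 2·((z_{α/2} + z_β) / d)².
z_{α/2} + z_β = 2.576 + 1.282 = 3.858.
n = 2 × (3.858 / 1.04)² = 2 × 3.710² = 2 × 13.76 = 27.5.
Round up to the next whole participant.

n = 28 per group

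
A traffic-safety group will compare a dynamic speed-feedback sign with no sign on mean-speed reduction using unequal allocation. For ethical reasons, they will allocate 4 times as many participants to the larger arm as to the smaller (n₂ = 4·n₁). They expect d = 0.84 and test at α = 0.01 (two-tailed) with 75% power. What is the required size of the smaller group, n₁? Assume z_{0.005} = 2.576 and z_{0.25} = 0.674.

n₁ = 19

With allocation ratio k = n₂/n₁ = 4, Var(x̄₁−x̄₂) = σ²(1/n₁ + 1/(k·n₁)) = σ²·(k+1)/(k·n₁).
So n₁ = (1 + 1/k)·((z_{α/2} + z_β)/d)² = 1.250 × (3.250/0.84)².
n₁ = 1.250 × 14.97 = 18.7.
Round up: n₁ = 19, giving n₂ = 4 × 19 = 76.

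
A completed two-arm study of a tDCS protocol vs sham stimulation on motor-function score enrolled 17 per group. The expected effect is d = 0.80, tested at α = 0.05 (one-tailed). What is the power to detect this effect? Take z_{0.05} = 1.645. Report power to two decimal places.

For two equal groups, power = Φ(d·√(n/2) − z_{α}).
d·√(n/2) = 0.80 × √(17/2) = 0.80 × 2.915 = 2.332.
z_β = 2.332 − 1.645 = 0.687.
Power = Φ(0.687) = 0.754.

power ≈ 0.75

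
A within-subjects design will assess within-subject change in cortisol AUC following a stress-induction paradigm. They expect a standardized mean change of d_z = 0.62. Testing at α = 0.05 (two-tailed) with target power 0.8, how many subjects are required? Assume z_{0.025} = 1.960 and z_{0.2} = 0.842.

n = 21 pairs

For a paired (one-sample on differences) test: n = ((z_{α/2} + z_β) / d)².
z_{α/2} + z_β = 1.960 + 0.842 = 2.802.
n = (2.802 / 0.62)² = 4.519² = 20.42.
Round up.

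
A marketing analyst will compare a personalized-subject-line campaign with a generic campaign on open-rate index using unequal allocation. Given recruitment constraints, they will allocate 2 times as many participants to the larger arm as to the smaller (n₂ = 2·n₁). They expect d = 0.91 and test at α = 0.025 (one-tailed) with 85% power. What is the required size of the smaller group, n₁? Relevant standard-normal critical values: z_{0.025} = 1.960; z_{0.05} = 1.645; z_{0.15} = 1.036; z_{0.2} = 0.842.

With allocation ratio k = n₂/n₁ = 2, Var(x̄₁−x̄₂) = σ²(1/n₁ + 1/(k·n₁)) = σ²·(k+1)/(k·n₁).
So n₁ = (1 + 1/k)·((z_{α} + z_β)/d)² = 1.500 × (2.996/0.91)².
n₁ = 1.500 × 10.84 = 16.3.
Round up: n₁ = 17, giving n₂ = 2 × 17 = 34.

n₁ = 17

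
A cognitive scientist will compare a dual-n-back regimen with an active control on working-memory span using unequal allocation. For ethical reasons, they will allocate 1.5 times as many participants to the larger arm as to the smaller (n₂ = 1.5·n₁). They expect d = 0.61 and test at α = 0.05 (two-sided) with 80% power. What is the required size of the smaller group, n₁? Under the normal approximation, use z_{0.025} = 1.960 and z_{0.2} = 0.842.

n₁ = 36

With allocation ratio k = n₂/n₁ = 1.5, Var(x̄₁−x̄₂) = σ²(1/n₁ + 1/(k·n₁)) = σ²·(k+1)/(k·n₁).
So n₁ = (1 + 1/k)·((z_{α/2} + z_β)/d)² = 1.667 × (2.802/0.61)².
n₁ = 1.667 × 21.10 = 35.2.
Round up: n₁ = 36, giving n₂ = 1.5 × 36 = 54.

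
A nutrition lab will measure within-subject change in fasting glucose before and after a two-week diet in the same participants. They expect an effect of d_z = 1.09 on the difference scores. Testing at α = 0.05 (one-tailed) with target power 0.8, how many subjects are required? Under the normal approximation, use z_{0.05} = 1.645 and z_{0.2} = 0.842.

n = 6 pairs

For a paired (one-sample on differences) test: n = ((z_{α} + z_β) / d)².
z_{α} + z_β = 1.645 + 0.842 = 2.487.
n = (2.487 / 1.09)² = 2.282² = 5.21.
Round up.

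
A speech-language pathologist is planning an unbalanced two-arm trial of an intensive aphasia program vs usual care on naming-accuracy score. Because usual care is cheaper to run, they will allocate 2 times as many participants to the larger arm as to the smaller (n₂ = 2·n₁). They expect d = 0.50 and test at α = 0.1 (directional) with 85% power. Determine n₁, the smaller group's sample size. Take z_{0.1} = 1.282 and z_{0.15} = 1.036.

n₁ = 33

With allocation ratio k = n₂/n₁ = 2, Var(x̄₁−x̄₂) = σ²(1/n₁ + 1/(k·n₁)) = σ²·(k+1)/(k·n₁).
So n₁ = (1 + 1/k)·((z_{α} + z_β)/d)² = 1.500 × (2.318/0.50)².
n₁ = 1.500 × 21.49 = 32.2.
Round up: n₁ = 33, giving n₂ = 2 × 33 = 66.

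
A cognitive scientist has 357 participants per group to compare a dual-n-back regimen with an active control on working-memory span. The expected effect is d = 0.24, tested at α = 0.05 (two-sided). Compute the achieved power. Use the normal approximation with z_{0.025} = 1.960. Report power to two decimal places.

For two equal groups, power = Φ(d·√(n/2) − z_{α/2}).
d·√(n/2) = 0.24 × √(357/2) = 0.24 × 13.360 = 3.206.
z_β = 3.206 − 1.960 = 1.246.
Power = Φ(1.246) = 0.894.

power ≈ 0.89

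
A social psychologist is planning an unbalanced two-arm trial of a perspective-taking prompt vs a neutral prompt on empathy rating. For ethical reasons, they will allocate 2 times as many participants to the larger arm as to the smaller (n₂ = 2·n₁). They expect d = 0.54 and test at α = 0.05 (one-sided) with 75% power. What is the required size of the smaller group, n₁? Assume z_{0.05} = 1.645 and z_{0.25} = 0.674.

n₁ = 28

With allocation ratio k = n₂/n₁ = 2, Var(x̄₁−x̄₂) = σ²(1/n₁ + 1/(k·n₁)) = σ²·(k+1)/(k·n₁).
So n₁ = (1 + 1/k)·((z_{α} + z_β)/d)² = 1.500 × (2.319/0.54)².
n₁ = 1.500 × 18.44 = 27.7.
Round up: n₁ = 28, giving n₂ = 2 × 28 = 56.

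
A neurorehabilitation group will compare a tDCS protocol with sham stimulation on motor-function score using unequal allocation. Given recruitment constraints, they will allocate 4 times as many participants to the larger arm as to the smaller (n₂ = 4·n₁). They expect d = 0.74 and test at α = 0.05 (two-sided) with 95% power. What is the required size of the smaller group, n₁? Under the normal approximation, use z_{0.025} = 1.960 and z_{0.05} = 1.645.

With allocation ratio k = n₂/n₁ = 4, Var(x̄₁−x̄₂) = σ²(1/n₁ + 1/(k·n₁)) = σ²·(k+1)/(k·n₁).
So n₁ = (1 + 1/k)·((z_{α/2} + z_β)/d)² = 1.250 × (3.605/0.74)².
n₁ = 1.250 × 23.73 = 29.7.
Round up: n₁ = 30, giving n₂ = 4 × 30 = 120.

n₁ = 30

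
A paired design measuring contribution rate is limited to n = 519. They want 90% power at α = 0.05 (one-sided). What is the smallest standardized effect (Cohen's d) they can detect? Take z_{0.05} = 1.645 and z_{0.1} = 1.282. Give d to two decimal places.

d_min ≈ 0.13

For a single sample (or paired design) of n = 519: d_min = (z_{α} + z_β)/√n.
z-sum = 1.645 + 1.282 = 2.927.
d_min = 2.927 / √519 = 2.927 / 22.782 = 0.128.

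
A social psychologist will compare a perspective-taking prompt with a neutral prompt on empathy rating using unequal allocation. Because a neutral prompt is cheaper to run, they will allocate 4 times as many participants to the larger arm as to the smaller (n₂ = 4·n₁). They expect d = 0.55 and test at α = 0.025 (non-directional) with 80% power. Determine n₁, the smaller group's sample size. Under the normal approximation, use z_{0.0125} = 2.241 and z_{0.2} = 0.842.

n₁ = 40

With allocation ratio k = n₂/n₁ = 4, Var(x̄₁−x̄₂) = σ²(1/n₁ + 1/(k·n₁)) = σ²·(k+1)/(k·n₁).
So n₁ = (1 + 1/k)·((z_{α/2} + z_β)/d)² = 1.250 × (3.083/0.55)².
n₁ = 1.250 × 31.42 = 39.3.
Round up: n₁ = 40, giving n₂ = 4 × 40 = 160.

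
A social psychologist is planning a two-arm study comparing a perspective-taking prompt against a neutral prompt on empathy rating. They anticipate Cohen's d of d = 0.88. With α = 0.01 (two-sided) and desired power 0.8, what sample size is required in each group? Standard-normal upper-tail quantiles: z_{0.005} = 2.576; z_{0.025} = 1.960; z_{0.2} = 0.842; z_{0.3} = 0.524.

n = 31 per group

For two independent groups with equal n: n = 2·((z_{α/2} + z_β) / d)².
z_{α/2} + z_β = 2.576 + 0.842 = 3.418.
n = 2 × (3.418 / 0.88)² = 2 × 3.884² = 2 × 15.09 = 30.2.
Round up to the next whole participant.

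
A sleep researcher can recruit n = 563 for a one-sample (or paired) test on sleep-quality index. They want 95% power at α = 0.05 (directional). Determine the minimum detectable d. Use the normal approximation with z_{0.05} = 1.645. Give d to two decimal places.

d_min ≈ 0.14

For a single sample (or paired design) of n = 563: d_min = (z_{α} + z_β)/√n.
z-sum = 1.645 + 1.645 = 3.290.
d_min = 3.290 / √563 = 3.290 / 23.728 = 0.139.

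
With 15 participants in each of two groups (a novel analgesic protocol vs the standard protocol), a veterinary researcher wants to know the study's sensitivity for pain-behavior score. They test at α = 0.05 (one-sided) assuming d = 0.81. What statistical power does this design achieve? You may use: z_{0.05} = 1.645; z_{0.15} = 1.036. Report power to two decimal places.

For two equal groups, power = Φ(d·√(n/2) − z_{α}).
d·√(n/2) = 0.81 × √(15/2) = 0.81 × 2.739 = 2.218.
z_β = 2.218 − 1.645 = 0.573.
Power = Φ(0.573) = 0.717.

power ≈ 0.72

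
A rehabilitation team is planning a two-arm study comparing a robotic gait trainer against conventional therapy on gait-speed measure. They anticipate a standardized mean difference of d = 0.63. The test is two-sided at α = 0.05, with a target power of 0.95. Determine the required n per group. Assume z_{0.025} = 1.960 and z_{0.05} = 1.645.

n = 66 per group

For two independent groups with equal n: n = 2·((z_{α/2} + z_β) / d)².
z_{α/2} + z_β = 1.960 + 1.645 = 3.605.
n = 2 × (3.605 / 0.63)² = 2 × 5.722² = 2 × 32.74 = 65.5.
Round up to the next whole participant.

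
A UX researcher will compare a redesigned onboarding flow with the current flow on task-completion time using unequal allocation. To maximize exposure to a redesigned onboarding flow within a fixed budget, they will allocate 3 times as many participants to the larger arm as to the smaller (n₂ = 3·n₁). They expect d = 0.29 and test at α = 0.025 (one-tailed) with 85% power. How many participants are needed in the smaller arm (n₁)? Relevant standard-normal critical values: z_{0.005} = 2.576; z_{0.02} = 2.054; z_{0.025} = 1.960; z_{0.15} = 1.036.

n₁ = 143

With allocation ratio k = n₂/n₁ = 3, Var(x̄₁−x̄₂) = σ²(1/n₁ + 1/(k·n₁)) = σ²·(k+1)/(k·n₁).
So n₁ = (1 + 1/k)·((z_{α} + z_β)/d)² = 1.333 × (2.996/0.29)².
n₁ = 1.333 × 106.73 = 142.3.
Round up: n₁ = 143, giving n₂ = 3 × 143 = 429.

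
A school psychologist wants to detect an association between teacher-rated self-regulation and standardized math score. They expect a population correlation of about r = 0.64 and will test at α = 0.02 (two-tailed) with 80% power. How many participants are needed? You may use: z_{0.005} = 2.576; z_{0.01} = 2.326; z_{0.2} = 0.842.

n = 21

Fisher's z: C = ½·ln((1+r)/(1−r)) = ½·ln(4.5556) = 0.7582.
n = ((z_{α/2} + z_β)/C)² + 3.
(2.326 + 0.842) / 0.7582 = 3.168 / 0.7582 = 4.178.
n = 4.178² + 3 = 17.46 + 3 = 20.5.
Round up.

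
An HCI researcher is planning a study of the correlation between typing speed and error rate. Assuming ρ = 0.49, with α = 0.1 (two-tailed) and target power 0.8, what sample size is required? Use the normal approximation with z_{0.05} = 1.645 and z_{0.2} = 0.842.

Fisher's z: C = ½·ln((1+r)/(1−r)) = ½·ln(2.9216) = 0.5361.
n = ((z_{α/2} + z_β)/C)² + 3.
(1.645 + 0.842) / 0.5361 = 2.487 / 0.5361 = 4.639.
n = 4.639² + 3 = 21.52 + 3 = 24.5.
Round up.

n = 25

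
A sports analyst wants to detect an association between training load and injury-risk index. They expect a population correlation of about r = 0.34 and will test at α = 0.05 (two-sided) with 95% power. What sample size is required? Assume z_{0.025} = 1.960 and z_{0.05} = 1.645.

n = 107

Fisher's z: C = ½·ln((1+r)/(1−r)) = ½·ln(2.0303) = 0.3541.
n = ((z_{α/2} + z_β)/C)² + 3.
(1.960 + 1.645) / 0.3541 = 3.605 / 0.3541 = 10.181.
n = 10.181² + 3 = 103.65 + 3 = 106.6.
Round up.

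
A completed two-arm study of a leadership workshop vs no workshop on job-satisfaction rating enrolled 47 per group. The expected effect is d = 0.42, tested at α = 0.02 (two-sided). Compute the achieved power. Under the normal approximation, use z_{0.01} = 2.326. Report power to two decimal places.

power ≈ 0.39

For two equal groups, power = Φ(d·√(n/2) − z_{α/2}).
d·√(n/2) = 0.42 × √(47/2) = 0.42 × 4.848 = 2.036.
z_β = 2.036 − 2.326 = -0.290.
Power = Φ(-0.290) = 0.386.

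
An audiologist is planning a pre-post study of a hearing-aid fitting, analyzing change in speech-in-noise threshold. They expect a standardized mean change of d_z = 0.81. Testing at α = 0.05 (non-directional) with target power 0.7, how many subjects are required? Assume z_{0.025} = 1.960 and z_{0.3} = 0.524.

For a paired (one-sample on differences) test: n = ((z_{α/2} + z_β) / d)².
z_{α/2} + z_β = 1.960 + 0.524 = 2.484.
n = (2.484 / 0.81)² = 3.067² = 9.40.
Round up.

n = 10 pairs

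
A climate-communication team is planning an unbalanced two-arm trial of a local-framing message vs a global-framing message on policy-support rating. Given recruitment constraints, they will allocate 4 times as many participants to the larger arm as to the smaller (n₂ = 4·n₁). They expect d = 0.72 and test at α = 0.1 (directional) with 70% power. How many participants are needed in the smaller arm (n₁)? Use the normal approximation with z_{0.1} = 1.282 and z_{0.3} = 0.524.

n₁ = 8

With allocation ratio k = n₂/n₁ = 4, Var(x̄₁−x̄₂) = σ²(1/n₁ + 1/(k·n₁)) = σ²·(k+1)/(k·n₁).
So n₁ = (1 + 1/k)·((z_{α} + z_β)/d)² = 1.250 × (1.806/0.72)².
n₁ = 1.250 × 6.29 = 7.9.
Round up: n₁ = 8, giving n₂ = 4 × 8 = 32.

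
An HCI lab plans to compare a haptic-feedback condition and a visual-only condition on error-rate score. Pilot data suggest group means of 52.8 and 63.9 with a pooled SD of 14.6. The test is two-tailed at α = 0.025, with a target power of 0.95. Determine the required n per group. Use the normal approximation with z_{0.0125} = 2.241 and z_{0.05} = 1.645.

n = 53 per group

Cohen's d = |M₁ − M₂| / SD_pooled = |52.8 − 63.9| / 14.6 = 11.1 / 14.6 = 0.760.
For two independent groups with equal n: n = 2·((z_{α/2} + z_β) / d)².
z_{α/2} + z_β = 2.241 + 1.645 = 3.886.
n = 2 × (3.886 / 0.760)² = 2 × 5.113² = 2 × 26.14 = 52.3.
Round up to the next whole participant.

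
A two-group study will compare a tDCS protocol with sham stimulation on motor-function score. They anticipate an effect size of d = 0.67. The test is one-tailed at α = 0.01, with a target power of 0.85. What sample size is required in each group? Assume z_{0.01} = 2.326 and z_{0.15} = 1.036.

For two independent groups with equal n: n = 2·((z_{α} + z_β) / d)².
z_{α} + z_β = 2.326 + 1.036 = 3.362.
n = 2 × (3.362 / 0.67)² = 2 × 5.018² = 2 × 25.18 = 50.4.
Round up to the next whole participant.

n = 51 per group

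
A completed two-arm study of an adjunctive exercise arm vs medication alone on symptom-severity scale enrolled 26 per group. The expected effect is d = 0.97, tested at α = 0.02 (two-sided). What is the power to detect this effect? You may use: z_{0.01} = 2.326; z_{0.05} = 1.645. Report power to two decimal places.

power ≈ 0.88

For two equal groups, power = Φ(d·√(n/2) − z_{α/2}).
d·√(n/2) = 0.97 × √(26/2) = 0.97 × 3.606 = 3.497.
z_β = 3.497 − 2.326 = 1.171.
Power = Φ(1.171) = 0.879.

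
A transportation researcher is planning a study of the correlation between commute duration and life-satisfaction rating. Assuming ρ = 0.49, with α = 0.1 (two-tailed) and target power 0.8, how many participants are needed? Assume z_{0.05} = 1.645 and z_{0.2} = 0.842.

n = 25

Fisher's z: C = ½·ln((1+r)/(1−r)) = ½·ln(2.9216) = 0.5361.
n = ((z_{α/2} + z_β)/C)² + 3.
(1.645 + 0.842) / 0.5361 = 2.487 / 0.5361 = 4.639.
n = 4.639² + 3 = 21.52 + 3 = 24.5.
Round up.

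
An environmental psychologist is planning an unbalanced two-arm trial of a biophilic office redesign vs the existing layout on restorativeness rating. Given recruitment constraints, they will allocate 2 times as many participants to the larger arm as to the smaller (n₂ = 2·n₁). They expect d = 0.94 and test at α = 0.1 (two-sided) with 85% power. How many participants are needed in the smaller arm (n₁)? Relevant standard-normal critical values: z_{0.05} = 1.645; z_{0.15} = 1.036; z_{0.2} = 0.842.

n₁ = 13

With allocation ratio k = n₂/n₁ = 2, Var(x̄₁−x̄₂) = σ²(1/n₁ + 1/(k·n₁)) = σ²·(k+1)/(k·n₁).
So n₁ = (1 + 1/k)·((z_{α/2} + z_β)/d)² = 1.500 × (2.681/0.94)².
n₁ = 1.500 × 8.13 = 12.2.
Round up: n₁ = 13, giving n₂ = 2 × 13 = 26.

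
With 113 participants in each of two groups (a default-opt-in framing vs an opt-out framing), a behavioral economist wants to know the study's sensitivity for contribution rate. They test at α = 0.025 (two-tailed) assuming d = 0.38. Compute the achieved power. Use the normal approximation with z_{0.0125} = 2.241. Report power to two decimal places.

For two equal groups, power = Φ(d·√(n/2) − z_{α/2}).
d·√(n/2) = 0.38 × √(113/2) = 0.38 × 7.517 = 2.856.
z_β = 2.856 − 2.241 = 0.615.
Power = Φ(0.615) = 0.731.

power ≈ 0.73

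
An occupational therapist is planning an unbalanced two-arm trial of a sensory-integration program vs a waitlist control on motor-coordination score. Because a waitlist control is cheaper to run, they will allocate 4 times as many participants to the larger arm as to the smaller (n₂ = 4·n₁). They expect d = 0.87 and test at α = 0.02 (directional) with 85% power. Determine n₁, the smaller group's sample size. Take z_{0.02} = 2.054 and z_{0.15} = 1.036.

With allocation ratio k = n₂/n₁ = 4, Var(x̄₁−x̄₂) = σ²(1/n₁ + 1/(k·n₁)) = σ²·(k+1)/(k·n₁).
So n₁ = (1 + 1/k)·((z_{α} + z_β)/d)² = 1.250 × (3.090/0.87)².
n₁ = 1.250 × 12.61 = 15.8.
Round up: n₁ = 16, giving n₂ = 4 × 16 = 64.

n₁ = 16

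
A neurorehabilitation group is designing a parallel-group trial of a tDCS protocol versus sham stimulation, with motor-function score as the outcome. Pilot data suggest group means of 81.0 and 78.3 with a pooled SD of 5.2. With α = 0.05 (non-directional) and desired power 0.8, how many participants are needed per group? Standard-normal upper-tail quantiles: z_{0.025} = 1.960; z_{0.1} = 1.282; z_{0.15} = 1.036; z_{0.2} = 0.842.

n = 59 per group

Cohen's d = |M₁ − M₂| / SD_pooled = |81.0 − 78.3| / 5.2 = 2.7 / 5.2 = 0.519.
For two independent groups with equal n: n = 2·((z_{α/2} + z_β) / d)².
z_{α/2} + z_β = 1.960 + 0.842 = 2.802.
n = 2 × (2.802 / 0.519)² = 2 × 5.399² = 2 × 29.15 = 58.3.
Round up to the next whole participant.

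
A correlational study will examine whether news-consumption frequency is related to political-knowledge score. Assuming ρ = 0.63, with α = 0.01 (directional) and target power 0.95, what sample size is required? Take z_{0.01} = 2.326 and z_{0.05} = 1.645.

n = 32

Fisher's z: C = ½·ln((1+r)/(1−r)) = ½·ln(4.4054) = 0.7414.
n = ((z_{α} + z_β)/C)² + 3.
(2.326 + 1.645) / 0.7414 = 3.971 / 0.7414 = 5.356.
n = 5.356² + 3 = 28.69 + 3 = 31.7.
Round up.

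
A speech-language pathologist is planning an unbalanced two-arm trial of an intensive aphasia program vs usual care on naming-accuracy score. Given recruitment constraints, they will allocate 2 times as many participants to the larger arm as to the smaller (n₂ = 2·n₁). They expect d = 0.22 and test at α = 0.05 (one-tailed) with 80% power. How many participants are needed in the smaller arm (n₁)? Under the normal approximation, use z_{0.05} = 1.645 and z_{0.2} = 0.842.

With allocation ratio k = n₂/n₁ = 2, Var(x̄₁−x̄₂) = σ²(1/n₁ + 1/(k·n₁)) = σ²·(k+1)/(k·n₁).
So n₁ = (1 + 1/k)·((z_{α} + z_β)/d)² = 1.500 × (2.487/0.22)².
n₁ = 1.500 × 127.79 = 191.7.
Round up: n₁ = 192, giving n₂ = 2 × 192 = 384.

n₁ = 192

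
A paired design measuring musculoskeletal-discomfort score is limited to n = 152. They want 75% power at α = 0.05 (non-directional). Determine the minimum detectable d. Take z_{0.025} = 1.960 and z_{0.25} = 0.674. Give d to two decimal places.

For a single sample (or paired design) of n = 152: d_min = (z_{α/2} + z_β)/√n.
z-sum = 1.960 + 0.674 = 2.634.
d_min = 2.634 / √152 = 2.634 / 12.329 = 0.214.

d_min ≈ 0.21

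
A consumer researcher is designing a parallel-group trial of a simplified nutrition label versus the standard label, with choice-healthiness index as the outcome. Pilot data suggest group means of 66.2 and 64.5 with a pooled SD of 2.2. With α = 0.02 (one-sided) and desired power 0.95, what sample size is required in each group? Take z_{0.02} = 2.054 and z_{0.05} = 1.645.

Cohen's d = |M₁ − M₂| / SD_pooled = |66.2 − 64.5| / 2.2 = 1.7 / 2.2 = 0.773.
For two independent groups with equal n: n = 2·((z_{α} + z_β) / d)².
z_{α} + z_β = 2.054 + 1.645 = 3.699.
n = 2 × (3.699 / 0.773)² = 2 × 4.785² = 2 × 22.90 = 45.8.
Round up to the next whole participant.

n = 46 per group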